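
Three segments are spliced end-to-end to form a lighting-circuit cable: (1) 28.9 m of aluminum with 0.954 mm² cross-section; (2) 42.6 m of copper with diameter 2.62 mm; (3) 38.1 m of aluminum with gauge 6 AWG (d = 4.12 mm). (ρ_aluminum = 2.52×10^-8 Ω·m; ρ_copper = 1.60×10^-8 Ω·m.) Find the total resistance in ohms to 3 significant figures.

0.962 Ω

Seg 1: A = 0.954 mm² = 9.540e-07 m²
R_1 = (2.52×10^-8)(28.9)/(9.540e-07) = 0.7634 Ω
Seg 2: A = π(d/2)² = π(1.3100e-03 m)² = 5.391e-06 m²
R_2 = (1.60×10^-8)(42.6)/(5.391e-06) = 0.1264 Ω
Seg 3: A = π(4.12/2 mm)² = π(2.0600e-03 m)² = 1.333e-05 m²
R_3 = (2.52×10^-8)(38.1)/(1.333e-05) = 0.07202 Ω
R_total = R_1 + R_2 + R_3 = 0.962 Ω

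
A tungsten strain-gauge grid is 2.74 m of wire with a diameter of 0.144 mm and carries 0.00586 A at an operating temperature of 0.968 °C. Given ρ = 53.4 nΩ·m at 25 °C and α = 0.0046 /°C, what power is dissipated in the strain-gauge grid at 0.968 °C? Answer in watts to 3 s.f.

ρ = 53.4 nΩ·m = 5.34×10^-8 Ω·m
A = π(d/2)² = π(7.2000e-05 m)² = 1.629e-08 m²
R₍25₎ = ρL/A = (5.34×10^-8)(2.74)/(1.629e-08) = 8.984 Ω
R₍0.968₎ = R₍25₎(1 + αΔT) = 8.984 × (1 + 0.0046×-24) = 7.991 Ω
P = I²R = (0.00586)² × 7.991 = 2.74×10^-4 W

2.74×10^-4 W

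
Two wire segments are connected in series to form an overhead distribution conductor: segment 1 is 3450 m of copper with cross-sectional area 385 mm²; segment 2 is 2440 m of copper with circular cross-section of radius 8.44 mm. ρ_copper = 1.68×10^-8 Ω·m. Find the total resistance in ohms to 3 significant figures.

Segment 1: A = 385 mm² = 3.850e-04 m²
R₁ = ρL/A = (1.68×10^-8)(3450)/(3.850e-04) = 0.1505 Ω
Segment 2: A = πr² = π(8.4400e-03 m)² = 2.238e-04 m²
R₂ = (1.68×10^-8)(2440)/(2.238e-04) = 0.1832 Ω
R = R₁ + R₂ = 0.334 Ω

0.334 Ω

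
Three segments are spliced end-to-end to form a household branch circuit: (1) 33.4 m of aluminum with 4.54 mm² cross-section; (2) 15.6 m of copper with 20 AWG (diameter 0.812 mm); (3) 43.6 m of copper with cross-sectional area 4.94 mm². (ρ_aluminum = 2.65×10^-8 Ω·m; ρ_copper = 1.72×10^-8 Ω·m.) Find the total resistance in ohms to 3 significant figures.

Seg 1: A = 4.54 mm² = 4.540e-06 m²
R_1 = (2.65×10^-8)(33.4)/(4.540e-06) = 0.195 Ω
Seg 2: A = π(0.812/2 mm)² = π(4.0600e-04 m)² = 5.178e-07 m²
R_2 = (1.72×10^-8)(15.6)/(5.178e-07) = 0.5181 Ω
Seg 3: A = 4.94 mm² = 4.940e-06 m²
R_3 = (1.72×10^-8)(43.6)/(4.940e-06) = 0.1518 Ω
R_total = R_1 + R_2 + R_3 = 0.865 Ω

0.865 Ω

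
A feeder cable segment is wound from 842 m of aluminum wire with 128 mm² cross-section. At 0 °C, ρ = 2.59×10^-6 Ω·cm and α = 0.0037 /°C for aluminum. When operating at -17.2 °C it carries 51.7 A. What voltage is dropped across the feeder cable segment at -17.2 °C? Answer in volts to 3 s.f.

8.25 V

ρ = 2.59×10^-6 Ω·cm = 2.59×10^-8 Ω·m
A = 128 mm² = 1.280e-04 m²
R₍0₎ = ρL/A = (2.59×10^-8)(842)/(1.280e-04) = 0.1704 Ω
R₍-17.2₎ = R₍0₎(1 + αΔT) = 0.1704 × (1 + 0.0037×-17.2) = 0.1595 Ω
V = IR = 51.7 × 0.1595 = 8.25 V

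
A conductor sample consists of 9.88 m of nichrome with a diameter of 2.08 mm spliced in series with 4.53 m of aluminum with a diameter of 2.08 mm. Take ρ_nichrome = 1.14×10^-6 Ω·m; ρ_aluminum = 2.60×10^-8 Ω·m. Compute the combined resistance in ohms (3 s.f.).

3.35 Ω

Segment 1: A = π(d/2)² = π(1.0400e-03 m)² = 3.398e-06 m²
R₁ = ρL/A = (1.14×10^-6)(9.88)/(3.398e-06) = 3.315 Ω
R₂ = (2.60×10^-8)(4.53)/(3.398e-06) = 0.03466 Ω
R = R₁ + R₂ = 3.35 Ω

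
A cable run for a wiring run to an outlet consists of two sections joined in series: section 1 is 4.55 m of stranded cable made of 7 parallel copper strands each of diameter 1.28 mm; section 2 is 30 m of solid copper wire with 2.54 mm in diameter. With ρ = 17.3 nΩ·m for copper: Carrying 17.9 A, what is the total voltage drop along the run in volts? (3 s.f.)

ρ = 17.3 nΩ·m = 1.73×10^-8 Ω·m
Section 1: A_strand = π(6.4000e-04)² = 1.287e-06 m²; R₁ = ρL/(N·A_s) = (1.73×10^-8)(4.55)/(7×1.287e-06) = 0.008739 Ω
Section 2: A = π(d/2)² = π(1.2700e-03 m)² = 5.067e-06 m²
R₂ = (1.73×10^-8)(30)/(5.067e-06) = 0.1024 Ω
R = R₁ + R₂ = 0.1112 Ω
V = IR = 17.9 × 0.1112 = 1.99 V

1.99 V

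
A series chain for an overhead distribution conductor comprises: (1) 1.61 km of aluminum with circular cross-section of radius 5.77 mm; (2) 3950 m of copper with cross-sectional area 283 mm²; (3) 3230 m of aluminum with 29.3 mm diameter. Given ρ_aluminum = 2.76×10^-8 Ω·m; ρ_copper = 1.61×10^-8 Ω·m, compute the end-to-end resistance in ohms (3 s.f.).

0.782 Ω

Seg 1: A = πr² = π(5.7700e-03 m)² = 1.046e-04 m²
R_1 = (2.76×10^-8)(1610)/(1.046e-04) = 0.4248 Ω
Seg 2: A = 283 mm² = 2.830e-04 m²
R_2 = (1.61×10^-8)(3950)/(2.830e-04) = 0.2247 Ω
Seg 3: A = π(d/2)² = π(1.4650e-02 m)² = 6.743e-04 m²
R_3 = (2.76×10^-8)(3230)/(6.743e-04) = 0.1322 Ω
R_total = R_1 + R_2 + R_3 = 0.782 Ω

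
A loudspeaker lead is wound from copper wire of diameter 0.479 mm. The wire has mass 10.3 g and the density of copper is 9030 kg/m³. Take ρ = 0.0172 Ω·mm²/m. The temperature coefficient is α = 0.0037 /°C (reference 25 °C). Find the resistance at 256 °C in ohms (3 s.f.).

ρ = 0.0172 Ω·mm²/m = 1.72×10^-8 Ω·m
A = π(d/2)² = π(2.3950e-04 m)² = 1.8020e-07 m²
L = m/(density·A) = 0.0103/(9030×1.8020e-07) = 6.33 m
R = ρL/A = (1.72×10^-8)(6.33)/(1.8020e-07) = 0.6042 Ω
R(256 °C) = 0.6042 × (1 + 0.0037×231) = 1.12 Ω

1.12 Ω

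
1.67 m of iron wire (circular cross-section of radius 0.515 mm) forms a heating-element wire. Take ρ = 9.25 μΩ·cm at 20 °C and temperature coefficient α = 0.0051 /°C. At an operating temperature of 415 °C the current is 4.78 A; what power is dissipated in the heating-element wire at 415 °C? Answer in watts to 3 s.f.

ρ = 9.25 μΩ·cm = 9.25×10^-8 Ω·m
A = πr² = π(5.1500e-04 m)² = 8.332e-07 m²
R₍20₎ = ρL/A = (9.25×10^-8)(1.67)/(8.332e-07) = 0.1854 Ω
R₍415₎ = R₍20₎(1 + αΔT) = 0.1854 × (1 + 0.0051×395) = 0.5589 Ω
P = I²R = (4.78)² × 0.5589 = 12.8 W

12.8 W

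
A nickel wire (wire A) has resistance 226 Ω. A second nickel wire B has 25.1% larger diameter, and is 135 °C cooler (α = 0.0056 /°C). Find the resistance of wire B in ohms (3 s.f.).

35.2 Ω

R ∝ ρL/d² with ρ ∝ (1+αΔT), so R_B/R_A = (1 + 25.1/100)⁻² × (1 − 0.0056×135)
= 0.639 × 0.244 = 0.1559
R_B = 0.1559 × 226 = 35.2 Ω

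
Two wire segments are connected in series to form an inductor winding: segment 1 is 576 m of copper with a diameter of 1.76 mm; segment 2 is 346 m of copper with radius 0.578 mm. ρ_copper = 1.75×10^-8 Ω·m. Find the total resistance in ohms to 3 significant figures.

Segment 1: A = π(d/2)² = π(8.8000e-04 m)² = 2.433e-06 m²
R₁ = ρL/A = (1.75×10^-8)(576)/(2.433e-06) = 4.143 Ω
Segment 2: A = πr² = π(5.7800e-04 m)² = 1.050e-06 m²
R₂ = (1.75×10^-8)(346)/(1.050e-06) = 5.769 Ω
R = R₁ + R₂ = 9.91 Ω

9.91 Ω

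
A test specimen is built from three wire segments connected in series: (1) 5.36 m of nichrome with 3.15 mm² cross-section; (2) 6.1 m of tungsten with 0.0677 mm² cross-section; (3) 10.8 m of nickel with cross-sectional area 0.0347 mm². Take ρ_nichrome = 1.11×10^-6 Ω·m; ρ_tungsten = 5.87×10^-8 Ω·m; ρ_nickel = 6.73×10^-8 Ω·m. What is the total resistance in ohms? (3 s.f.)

Seg 1: A = 3.15 mm² = 3.150e-06 m²
R_1 = (1.11×10^-6)(5.36)/(3.150e-06) = 1.889 Ω
Seg 2: A = 0.0677 mm² = 6.770e-08 m²
R_2 = (5.87×10^-8)(6.1)/(6.770e-08) = 5.289 Ω
Seg 3: A = 0.0347 mm² = 3.470e-08 m²
R_3 = (6.73×10^-8)(10.8)/(3.470e-08) = 20.95 Ω
R_total = R_1 + R_2 + R_3 = 28.1 Ω

28.1 Ω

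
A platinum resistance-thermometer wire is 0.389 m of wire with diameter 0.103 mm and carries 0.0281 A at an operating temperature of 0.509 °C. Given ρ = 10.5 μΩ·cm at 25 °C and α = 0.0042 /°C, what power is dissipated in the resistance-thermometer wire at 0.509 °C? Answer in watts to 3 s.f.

ρ = 10.5 μΩ·cm = 1.05×10^-7 Ω·m
A = π(d/2)² = π(5.1500e-05 m)² = 8.332e-09 m²
R₍25₎ = ρL/A = (1.05×10^-7)(0.389)/(8.332e-09) = 4.902 Ω
R₍0.509₎ = R₍25₎(1 + αΔT) = 4.902 × (1 + 0.0042×-24.5) = 4.398 Ω
P = I²R = (0.0281)² × 4.398 = 0.00347 W

0.00347 W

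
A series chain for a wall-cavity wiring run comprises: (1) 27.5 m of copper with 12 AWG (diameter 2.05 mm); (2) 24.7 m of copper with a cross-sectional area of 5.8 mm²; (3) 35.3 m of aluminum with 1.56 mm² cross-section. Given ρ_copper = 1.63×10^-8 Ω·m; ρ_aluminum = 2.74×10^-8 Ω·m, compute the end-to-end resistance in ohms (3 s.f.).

Seg 1: A = π(2.05/2 mm)² = π(1.0250e-03 m)² = 3.301e-06 m²
R_1 = (1.63×10^-8)(27.5)/(3.301e-06) = 0.1358 Ω
Seg 2: A = 5.8 mm² = 5.800e-06 m²
R_2 = (1.63×10^-8)(24.7)/(5.800e-06) = 0.06942 Ω
Seg 3: A = 1.56 mm² = 1.560e-06 m²
R_3 = (2.74×10^-8)(35.3)/(1.560e-06) = 0.62 Ω
R_total = R_1 + R_2 + R_3 = 0.825 Ω

0.825 Ω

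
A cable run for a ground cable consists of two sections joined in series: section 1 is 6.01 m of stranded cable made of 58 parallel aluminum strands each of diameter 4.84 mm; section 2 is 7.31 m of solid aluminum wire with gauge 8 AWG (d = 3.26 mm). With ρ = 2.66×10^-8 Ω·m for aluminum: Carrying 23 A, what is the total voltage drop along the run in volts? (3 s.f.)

Section 1: A_strand = π(2.4200e-03)² = 1.840e-05 m²; R₁ = ρL/(N·A_s) = (2.66×10^-8)(6.01)/(58×1.840e-05) = 1.498×10^-4 Ω
Section 2: A = π(3.26/2 mm)² = π(1.6300e-03 m)² = 8.347e-06 m²
R₂ = (2.66×10^-8)(7.31)/(8.347e-06) = 0.0233 Ω
R = R₁ + R₂ = 0.02345 Ω
V = IR = 23 × 0.02345 = 0.539 V

0.539 V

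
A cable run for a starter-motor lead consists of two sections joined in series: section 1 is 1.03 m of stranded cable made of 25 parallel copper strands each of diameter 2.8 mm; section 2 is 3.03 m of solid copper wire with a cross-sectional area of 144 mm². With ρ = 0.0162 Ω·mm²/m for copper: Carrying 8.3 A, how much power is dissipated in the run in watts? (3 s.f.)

ρ = 0.0162 Ω·mm²/m = 1.62×10^-8 Ω·m
Section 1: A_strand = π(1.4000e-03)² = 6.158e-06 m²; R₁ = ρL/(N·A_s) = (1.62×10^-8)(1.03)/(25×6.158e-06) = 1.084×10^-4 Ω
Section 2: A = 144 mm² = 1.440e-04 m²
R₂ = (1.62×10^-8)(3.03)/(1.440e-04) = 3.409×10^-4 Ω
R = R₁ + R₂ = 4.493×10^-4 Ω
P = I²R = (8.3)² × 4.493×10^-4 = 0.0310 W

0.0310 W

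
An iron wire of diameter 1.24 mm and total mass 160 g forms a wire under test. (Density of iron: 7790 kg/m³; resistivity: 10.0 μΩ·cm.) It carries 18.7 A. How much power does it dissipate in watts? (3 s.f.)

ρ = 10.0 μΩ·cm = 1.00×10^-7 Ω·m
A = π(d/2)² = π(6.2000e-04 m)² = 1.2076e-06 m²
L = m/(density·A) = 0.16/(7790×1.2076e-06) = 17.01 m
R = ρL/A = (1.00×10^-7)(17.01)/(1.2076e-06) = 1.408 Ω
P = I²R = (18.7)² × 1.408 = 492 W

492 W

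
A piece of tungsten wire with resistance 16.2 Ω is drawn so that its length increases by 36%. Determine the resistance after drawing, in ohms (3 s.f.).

k = 1 + 36/100 = 1.36; volume constant ⇒ A' = A/k, so R' = k²R.
R' = 1.85 × 16.2 = 30.0 Ω

30.0 Ω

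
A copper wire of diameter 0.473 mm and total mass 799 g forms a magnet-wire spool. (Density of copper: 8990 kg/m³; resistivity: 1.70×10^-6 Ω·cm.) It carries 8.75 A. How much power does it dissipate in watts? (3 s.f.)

3750 W

ρ = 1.70×10^-6 Ω·cm = 1.70×10^-8 Ω·m
A = π(d/2)² = π(2.3650e-04 m)² = 1.7572e-07 m²
L = m/(density·A) = 0.799/(8990×1.7572e-07) = 505.8 m
R = ρL/A = (1.70×10^-8)(505.8)/(1.7572e-07) = 48.93 Ω
P = I²R = (8.75)² × 48.93 = 3750 W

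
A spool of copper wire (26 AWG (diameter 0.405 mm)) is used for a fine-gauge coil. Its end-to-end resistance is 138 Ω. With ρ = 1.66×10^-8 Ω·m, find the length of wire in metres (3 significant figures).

A = π(0.405/2 mm)² = π(2.0250e-04 m)² = 1.288e-07 m²
L = RA/ρ = (138)(1.288e-07)/(1.66×10^-8) = 1070 m

1070 m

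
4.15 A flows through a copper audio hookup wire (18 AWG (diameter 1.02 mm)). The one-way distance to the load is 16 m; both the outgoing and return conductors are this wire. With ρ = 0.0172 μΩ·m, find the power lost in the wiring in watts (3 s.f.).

11.6 W

ρ = 0.0172 μΩ·m = 1.72×10^-8 Ω·m
A = π(1.02/2 mm)² = π(5.1000e-04 m)² = 8.171e-07 m²
Total conductor length (both ways) L = 2 × 16 = 32 m
R = ρL/A = (1.72×10^-8)(32)/(8.171e-07) = 0.6736 Ω
P = I²R = (4.15)² × 0.6736 = 11.6 W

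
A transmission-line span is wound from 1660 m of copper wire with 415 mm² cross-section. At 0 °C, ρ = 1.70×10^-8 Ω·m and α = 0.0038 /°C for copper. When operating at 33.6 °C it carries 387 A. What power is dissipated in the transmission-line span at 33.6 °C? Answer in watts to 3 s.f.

11500 W

A = 415 mm² = 4.150e-04 m²
R₍0₎ = ρL/A = (1.70×10^-8)(1660)/(4.150e-04) = 0.068 Ω
R₍33.6₎ = R₍0₎(1 + αΔT) = 0.068 × (1 + 0.0038×33.6) = 0.07668 Ω
P = I²R = (387)² × 0.07668 = 11500 W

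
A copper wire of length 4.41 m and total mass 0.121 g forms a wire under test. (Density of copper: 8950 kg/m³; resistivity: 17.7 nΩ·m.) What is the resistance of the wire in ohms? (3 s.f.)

25.5 Ω

ρ = 17.7 nΩ·m = 1.77×10^-8 Ω·m
A = m/(density·L) = 1.210×10^-4/(8950×4.41) = 3.0657e-09 m²
R = ρL/A = (1.77×10^-8)(4.41)/(3.0657e-09) = 25.5 Ω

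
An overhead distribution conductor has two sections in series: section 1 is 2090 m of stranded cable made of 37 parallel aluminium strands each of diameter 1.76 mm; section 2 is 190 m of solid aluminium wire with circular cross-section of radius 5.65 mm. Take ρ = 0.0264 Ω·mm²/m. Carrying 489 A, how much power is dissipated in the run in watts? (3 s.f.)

1.59×10^5 W

ρ = 0.0264 Ω·mm²/m = 2.64×10^-8 Ω·m
Section 1: A_strand = π(8.8000e-04)² = 2.433e-06 m²; R₁ = ρL/(N·A_s) = (2.64×10^-8)(2090)/(37×2.433e-06) = 0.613 Ω
Section 2: A = πr² = π(5.6500e-03 m)² = 1.003e-04 m²
R₂ = (2.64×10^-8)(190)/(1.003e-04) = 0.05002 Ω
R = R₁ + R₂ = 0.663 Ω
P = I²R = (489)² × 0.663 = 1.59×10^5 W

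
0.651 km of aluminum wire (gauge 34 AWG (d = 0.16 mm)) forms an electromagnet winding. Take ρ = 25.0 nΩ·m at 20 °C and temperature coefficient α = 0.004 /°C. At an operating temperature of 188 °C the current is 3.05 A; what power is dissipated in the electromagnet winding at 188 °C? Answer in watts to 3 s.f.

ρ = 25.0 nΩ·m = 2.50×10^-8 Ω·m
A = π(0.16/2 mm)² = π(8.0000e-05 m)² = 2.011e-08 m²
R₍20₎ = ρL/A = (2.50×10^-8)(651)/(2.011e-08) = 809.5 Ω
R₍188₎ = R₍20₎(1 + αΔT) = 809.5 × (1 + 0.004×168) = 1353 Ω
P = I²R = (3.05)² × 1353 = 12600 W

12600 W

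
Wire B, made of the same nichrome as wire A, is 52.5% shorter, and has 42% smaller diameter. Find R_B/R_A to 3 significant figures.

1.41

R ∝ L/d², so R_B/R_A = (1 − 52.5/100) × (1 − 42/100)⁻²
= 0.475 × 2.973 = 1.41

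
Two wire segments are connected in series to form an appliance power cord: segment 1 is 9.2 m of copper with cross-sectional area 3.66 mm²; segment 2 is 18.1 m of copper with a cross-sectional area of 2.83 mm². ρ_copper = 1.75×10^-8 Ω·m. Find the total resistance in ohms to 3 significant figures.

Segment 1: A = 3.66 mm² = 3.660e-06 m²
R₁ = ρL/A = (1.75×10^-8)(9.2)/(3.660e-06) = 0.04399 Ω
Segment 2: A = 2.83 mm² = 2.830e-06 m²
R₂ = (1.75×10^-8)(18.1)/(2.830e-06) = 0.1119 Ω
R = R₁ + R₂ = 0.156 Ω

0.156 Ω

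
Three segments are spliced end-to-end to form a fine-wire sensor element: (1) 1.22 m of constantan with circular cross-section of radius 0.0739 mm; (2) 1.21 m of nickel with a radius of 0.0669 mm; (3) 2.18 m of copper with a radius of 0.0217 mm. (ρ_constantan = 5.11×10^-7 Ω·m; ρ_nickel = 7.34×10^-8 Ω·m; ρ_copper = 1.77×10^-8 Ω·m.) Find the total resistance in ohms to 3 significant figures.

Seg 1: A = πr² = π(7.3900e-05 m)² = 1.716e-08 m²
R_1 = (5.11×10^-7)(1.22)/(1.716e-08) = 36.34 Ω
Seg 2: A = πr² = π(6.6900e-05 m)² = 1.406e-08 m²
R_2 = (7.34×10^-8)(1.21)/(1.406e-08) = 6.317 Ω
Seg 3: A = πr² = π(2.1700e-05 m)² = 1.479e-09 m²
R_3 = (1.77×10^-8)(2.18)/(1.479e-09) = 26.08 Ω
R_total = R_1 + R_2 + R_3 = 68.7 Ω

68.7 Ω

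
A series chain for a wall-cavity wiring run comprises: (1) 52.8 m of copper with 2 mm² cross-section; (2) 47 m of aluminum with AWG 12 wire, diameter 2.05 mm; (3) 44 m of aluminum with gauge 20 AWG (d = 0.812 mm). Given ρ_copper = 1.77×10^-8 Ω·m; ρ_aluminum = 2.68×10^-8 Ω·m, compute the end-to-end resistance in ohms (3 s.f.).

Seg 1: A = 2 mm² = 2.000e-06 m²
R_1 = (1.77×10^-8)(52.8)/(2.000e-06) = 0.4673 Ω
Seg 2: A = π(2.05/2 mm)² = π(1.0250e-03 m)² = 3.301e-06 m²
R_2 = (2.68×10^-8)(47)/(3.301e-06) = 0.3816 Ω
Seg 3: A = π(0.812/2 mm)² = π(4.0600e-04 m)² = 5.178e-07 m²
R_3 = (2.68×10^-8)(44)/(5.178e-07) = 2.277 Ω
R_total = R_1 + R_2 + R_3 = 3.13 Ω

3.13 Ω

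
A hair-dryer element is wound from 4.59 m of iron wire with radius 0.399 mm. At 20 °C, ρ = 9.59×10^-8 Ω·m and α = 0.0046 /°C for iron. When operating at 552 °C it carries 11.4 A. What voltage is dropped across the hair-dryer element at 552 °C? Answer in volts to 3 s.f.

A = πr² = π(3.9900e-04 m)² = 5.001e-07 m²
R₍20₎ = ρL/A = (9.59×10^-8)(4.59)/(5.001e-07) = 0.8801 Ω
R₍552₎ = R₍20₎(1 + αΔT) = 0.8801 × (1 + 0.0046×532) = 3.034 Ω
V = IR = 11.4 × 3.034 = 34.6 V

34.6 V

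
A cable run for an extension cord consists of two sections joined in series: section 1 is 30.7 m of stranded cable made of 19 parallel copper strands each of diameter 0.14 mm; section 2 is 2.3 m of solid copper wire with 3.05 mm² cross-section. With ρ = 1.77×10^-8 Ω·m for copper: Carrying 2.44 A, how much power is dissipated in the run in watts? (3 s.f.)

11.1 W

Section 1: A_strand = π(7.0000e-05)² = 1.539e-08 m²; R₁ = ρL/(N·A_s) = (1.77×10^-8)(30.7)/(19×1.539e-08) = 1.858 Ω
Section 2: A = 3.05 mm² = 3.050e-06 m²
R₂ = (1.77×10^-8)(2.3)/(3.050e-06) = 0.01335 Ω
R = R₁ + R₂ = 1.871 Ω
P = I²R = (2.44)² × 1.871 = 11.1 W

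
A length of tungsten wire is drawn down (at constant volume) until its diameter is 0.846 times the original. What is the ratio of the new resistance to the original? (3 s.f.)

Volume constant ⇒ L' = L/r² with r = 0.846. R' = ρL'/A' = ρ(L/r²)/(πr²d₀²/4) = R/r⁴.
Factor = 1.95

1.95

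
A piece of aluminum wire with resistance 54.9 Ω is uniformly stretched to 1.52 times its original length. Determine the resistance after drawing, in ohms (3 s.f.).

Volume constant ⇒ A' = A/k with k = 1.52. R' = ρ(kL)/(A/k) = k²R.
R' = 2.31 × 54.9 = 127 Ω

127 Ω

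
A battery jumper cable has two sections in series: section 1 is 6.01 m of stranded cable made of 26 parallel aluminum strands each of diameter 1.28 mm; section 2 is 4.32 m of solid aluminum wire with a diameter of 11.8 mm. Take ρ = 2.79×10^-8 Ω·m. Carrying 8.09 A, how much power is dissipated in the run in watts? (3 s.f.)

Section 1: A_strand = π(6.4000e-04)² = 1.287e-06 m²; R₁ = ρL/(N·A_s) = (2.79×10^-8)(6.01)/(26×1.287e-06) = 0.005012 Ω
Section 2: A = π(d/2)² = π(5.9000e-03 m)² = 1.094e-04 m²
R₂ = (2.79×10^-8)(4.32)/(1.094e-04) = 0.001102 Ω
R = R₁ + R₂ = 0.006114 Ω
P = I²R = (8.09)² × 0.006114 = 0.400 W

0.400 W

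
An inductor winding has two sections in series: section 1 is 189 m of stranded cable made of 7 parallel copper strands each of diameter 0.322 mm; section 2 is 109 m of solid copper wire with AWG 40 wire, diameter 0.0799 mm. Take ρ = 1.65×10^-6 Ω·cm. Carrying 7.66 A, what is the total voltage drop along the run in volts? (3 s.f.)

2790 V

ρ = 1.65×10^-6 Ω·cm = 1.65×10^-8 Ω·m
Section 1: A_strand = π(1.6100e-04)² = 8.143e-08 m²; R₁ = ρL/(N·A_s) = (1.65×10^-8)(189)/(7×8.143e-08) = 5.471 Ω
Section 2: A = π(0.0799/2 mm)² = π(3.9950e-05 m)² = 5.014e-09 m²
R₂ = (1.65×10^-8)(109)/(5.014e-09) = 358.7 Ω
R = R₁ + R₂ = 364.2 Ω
V = IR = 7.66 × 364.2 = 2790 V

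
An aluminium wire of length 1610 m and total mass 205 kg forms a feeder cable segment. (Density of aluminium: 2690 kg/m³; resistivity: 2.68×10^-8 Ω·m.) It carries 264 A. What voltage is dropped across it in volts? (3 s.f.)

A = m/(density·L) = 205/(2690×1610) = 4.7334e-05 m²
R = ρL/A = (2.68×10^-8)(1610)/(4.7334e-05) = 0.9116 Ω
V = IR = 264 × 0.9116 = 241 V

241 V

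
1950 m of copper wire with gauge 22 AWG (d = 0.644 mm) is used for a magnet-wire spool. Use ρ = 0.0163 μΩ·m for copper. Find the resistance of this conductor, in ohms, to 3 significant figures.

ρ = 0.0163 μΩ·m = 1.63×10^-8 Ω·m
A = π(0.644/2 mm)² = π(3.2200e-04 m)² = 3.257e-07 m²
R = ρL/A = (1.63×10^-8)(1950 m)/(3.257e-07 m²) = 97.6 Ω

97.6 Ω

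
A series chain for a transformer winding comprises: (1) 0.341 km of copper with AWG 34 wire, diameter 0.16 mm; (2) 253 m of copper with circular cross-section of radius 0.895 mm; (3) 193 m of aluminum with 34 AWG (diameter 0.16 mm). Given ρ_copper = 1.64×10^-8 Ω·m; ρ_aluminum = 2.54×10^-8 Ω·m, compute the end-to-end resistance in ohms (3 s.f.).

524 Ω

Seg 1: A = π(0.16/2 mm)² = π(8.0000e-05 m)² = 2.011e-08 m²
R_1 = (1.64×10^-8)(341)/(2.011e-08) = 278.1 Ω
Seg 2: A = πr² = π(8.9500e-04 m)² = 2.516e-06 m²
R_2 = (1.64×10^-8)(253)/(2.516e-06) = 1.649 Ω
Seg 3: A = π(0.16/2 mm)² = π(8.0000e-05 m)² = 2.011e-08 m²
R_3 = (2.54×10^-8)(193)/(2.011e-08) = 243.8 Ω
R_total = R_1 + R_2 + R_3 = 524 Ω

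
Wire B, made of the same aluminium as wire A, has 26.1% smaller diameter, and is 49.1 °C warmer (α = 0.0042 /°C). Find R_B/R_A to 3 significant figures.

R ∝ ρL/d² with ρ ∝ (1+αΔT), so R_B/R_A = (1 − 26.1/100)⁻² × (1 + 0.0042×49.1)
= 1.831 × 1.206 = 2.21

2.21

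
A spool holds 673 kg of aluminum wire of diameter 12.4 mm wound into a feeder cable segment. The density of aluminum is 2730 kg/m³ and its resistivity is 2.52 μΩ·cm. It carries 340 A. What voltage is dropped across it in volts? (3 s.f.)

ρ = 2.52 μΩ·cm = 2.52×10^-8 Ω·m
A = π(d/2)² = π(6.2000e-03 m)² = 1.2076e-04 m²
L = m/(density·A) = 673/(2730×1.2076e-04) = 2041 m
R = ρL/A = (2.52×10^-8)(2041)/(1.2076e-04) = 0.426 Ω
V = IR = 340 × 0.426 = 145 V

145 V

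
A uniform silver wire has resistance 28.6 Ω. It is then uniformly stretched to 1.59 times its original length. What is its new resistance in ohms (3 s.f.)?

72.3 Ω

Volume constant ⇒ A' = A/k with k = 1.59. R' = ρ(kL)/(A/k) = k²R.
R' = 2.528 × 28.6 = 72.3 Ω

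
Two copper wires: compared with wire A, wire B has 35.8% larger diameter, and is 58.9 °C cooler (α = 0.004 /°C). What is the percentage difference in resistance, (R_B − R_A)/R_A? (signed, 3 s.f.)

-58.6%

R ∝ ρL/d² with ρ ∝ (1+αΔT), so R_B/R_A = (1 + 35.8/100)⁻² × (1 − 0.004×58.9)
= 0.5423 × 0.7644 = 0.4145
(R_B − R_A)/R_A = 0.4145 − 1 = -58.6%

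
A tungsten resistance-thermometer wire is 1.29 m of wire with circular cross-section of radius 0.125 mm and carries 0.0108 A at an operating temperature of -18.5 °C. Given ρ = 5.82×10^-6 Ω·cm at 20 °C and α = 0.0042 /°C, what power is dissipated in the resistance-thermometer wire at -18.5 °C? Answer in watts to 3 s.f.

1.50×10^-4 W

ρ = 5.82×10^-6 Ω·cm = 5.82×10^-8 Ω·m
A = πr² = π(1.2500e-04 m)² = 4.909e-08 m²
R₍20₎ = ρL/A = (5.82×10^-8)(1.29)/(4.909e-08) = 1.529 Ω
R₍-18.5₎ = R₍20₎(1 + αΔT) = 1.529 × (1 + 0.0042×-38.5) = 1.282 Ω
P = I²R = (0.0108)² × 1.282 = 1.50×10^-4 W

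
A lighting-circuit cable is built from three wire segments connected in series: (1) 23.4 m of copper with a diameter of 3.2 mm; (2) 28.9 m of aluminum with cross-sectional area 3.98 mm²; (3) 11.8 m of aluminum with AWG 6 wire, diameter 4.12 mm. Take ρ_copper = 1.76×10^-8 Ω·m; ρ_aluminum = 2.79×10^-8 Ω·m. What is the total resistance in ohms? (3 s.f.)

Seg 1: A = π(d/2)² = π(1.6000e-03 m)² = 8.042e-06 m²
R_1 = (1.76×10^-8)(23.4)/(8.042e-06) = 0.05121 Ω
Seg 2: A = 3.98 mm² = 3.980e-06 m²
R_2 = (2.79×10^-8)(28.9)/(3.980e-06) = 0.2026 Ω
Seg 3: A = π(4.12/2 mm)² = π(2.0600e-03 m)² = 1.333e-05 m²
R_3 = (2.79×10^-8)(11.8)/(1.333e-05) = 0.02469 Ω
R_total = R_1 + R_2 + R_3 = 0.278 Ω

0.278 Ω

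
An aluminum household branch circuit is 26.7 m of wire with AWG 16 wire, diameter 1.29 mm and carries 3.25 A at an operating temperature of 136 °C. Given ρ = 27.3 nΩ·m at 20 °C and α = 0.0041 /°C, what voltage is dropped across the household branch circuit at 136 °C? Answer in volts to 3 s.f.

2.67 V

ρ = 27.3 nΩ·m = 2.73×10^-8 Ω·m
A = π(1.29/2 mm)² = π(6.4500e-04 m)² = 1.307e-06 m²
R₍20₎ = ρL/A = (2.73×10^-8)(26.7)/(1.307e-06) = 0.5577 Ω
R₍136₎ = R₍20₎(1 + αΔT) = 0.5577 × (1 + 0.0041×116) = 0.8229 Ω
V = IR = 3.25 × 0.8229 = 2.67 V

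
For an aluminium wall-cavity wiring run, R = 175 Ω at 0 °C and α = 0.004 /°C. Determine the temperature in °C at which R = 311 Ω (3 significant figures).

R = R₀(1 + α(T − T₀)) ⇒ T = T₀ + (R/R₀ − 1)/α
T = 0 + (311/175 − 1)/0.004 = 0 + (0.7771)/0.004 = 194 °C

194 °C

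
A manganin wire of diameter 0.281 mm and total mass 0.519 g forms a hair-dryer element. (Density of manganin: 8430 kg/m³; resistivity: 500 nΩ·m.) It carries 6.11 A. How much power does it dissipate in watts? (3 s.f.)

299 W

ρ = 500 nΩ·m = 5.00×10^-7 Ω·m
A = π(d/2)² = π(1.4050e-04 m)² = 6.2016e-08 m²
L = m/(density·A) = 5.190×10^-4/(8430×6.2016e-08) = 0.9927 m
R = ρL/A = (5.00×10^-7)(0.9927)/(6.2016e-08) = 8.004 Ω
P = I²R = (6.11)² × 8.004 = 299 W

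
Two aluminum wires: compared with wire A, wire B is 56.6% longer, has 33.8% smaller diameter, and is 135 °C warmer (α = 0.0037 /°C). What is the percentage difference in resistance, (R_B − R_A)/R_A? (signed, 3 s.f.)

436%

R ∝ ρL/d² with ρ ∝ (1+αΔT), so R_B/R_A = (1 + 56.6/100) × (1 − 33.8/100)⁻² × (1 + 0.0037×135)
= 1.566 × 2.282 × 1.5 = 5.358
(R_B − R_A)/R_A = 5.358 − 1 = 436%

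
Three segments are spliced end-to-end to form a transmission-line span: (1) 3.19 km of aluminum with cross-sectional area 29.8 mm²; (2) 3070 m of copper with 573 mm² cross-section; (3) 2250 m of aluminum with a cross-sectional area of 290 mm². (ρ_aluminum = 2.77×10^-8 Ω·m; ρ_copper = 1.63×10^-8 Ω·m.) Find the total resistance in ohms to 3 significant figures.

3.27 Ω

Seg 1: A = 29.8 mm² = 2.980e-05 m²
R_1 = (2.77×10^-8)(3190)/(2.980e-05) = 2.965 Ω
Seg 2: A = 573 mm² = 5.730e-04 m²
R_2 = (1.63×10^-8)(3070)/(5.730e-04) = 0.08733 Ω
Seg 3: A = 290 mm² = 2.900e-04 m²
R_3 = (2.77×10^-8)(2250)/(2.900e-04) = 0.2149 Ω
R_total = R_1 + R_2 + R_3 = 3.27 Ω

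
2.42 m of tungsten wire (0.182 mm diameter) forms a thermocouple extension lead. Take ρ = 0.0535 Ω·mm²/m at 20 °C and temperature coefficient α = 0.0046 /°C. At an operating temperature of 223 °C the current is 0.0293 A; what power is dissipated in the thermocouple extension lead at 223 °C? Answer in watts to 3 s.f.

0.00826 W

ρ = 0.0535 Ω·mm²/m = 5.35×10^-8 Ω·m
A = π(d/2)² = π(9.1000e-05 m)² = 2.602e-08 m²
R₍20₎ = ρL/A = (5.35×10^-8)(2.42)/(2.602e-08) = 4.977 Ω
R₍223₎ = R₍20₎(1 + αΔT) = 4.977 × (1 + 0.0046×203) = 9.624 Ω
P = I²R = (0.0293)² × 9.624 = 0.00826 W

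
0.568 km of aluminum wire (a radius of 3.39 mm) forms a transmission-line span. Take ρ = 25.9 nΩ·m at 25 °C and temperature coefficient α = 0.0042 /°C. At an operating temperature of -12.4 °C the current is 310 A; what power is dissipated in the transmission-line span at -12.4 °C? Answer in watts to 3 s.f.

ρ = 25.9 nΩ·m = 2.59×10^-8 Ω·m
A = πr² = π(3.3900e-03 m)² = 3.610e-05 m²
R₍25₎ = ρL/A = (2.59×10^-8)(568)/(3.610e-05) = 0.4075 Ω
R₍-12.4₎ = R₍25₎(1 + αΔT) = 0.4075 × (1 + 0.0042×-37.4) = 0.3435 Ω
P = I²R = (310)² × 0.3435 = 33000 W

33000 W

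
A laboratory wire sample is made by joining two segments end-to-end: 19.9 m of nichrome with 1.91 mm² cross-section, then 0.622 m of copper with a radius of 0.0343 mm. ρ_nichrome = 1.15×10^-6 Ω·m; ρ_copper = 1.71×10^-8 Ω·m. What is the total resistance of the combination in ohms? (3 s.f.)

Segment 1: A = 1.91 mm² = 1.910e-06 m²
R₁ = ρL/A = (1.15×10^-6)(19.9)/(1.910e-06) = 11.98 Ω
Segment 2: A = πr² = π(3.4300e-05 m)² = 3.696e-09 m²
R₂ = (1.71×10^-8)(0.622)/(3.696e-09) = 2.878 Ω
R = R₁ + R₂ = 14.9 Ω

14.9 Ω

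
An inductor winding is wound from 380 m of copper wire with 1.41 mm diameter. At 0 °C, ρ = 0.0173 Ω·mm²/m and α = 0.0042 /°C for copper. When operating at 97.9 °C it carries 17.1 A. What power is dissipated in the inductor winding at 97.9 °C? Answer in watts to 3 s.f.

1740 W

ρ = 0.0173 Ω·mm²/m = 1.73×10^-8 Ω·m
A = π(d/2)² = π(7.0500e-04 m)² = 1.561e-06 m²
R₍0₎ = ρL/A = (1.73×10^-8)(380)/(1.561e-06) = 4.21 Ω
R₍97.9₎ = R₍0₎(1 + αΔT) = 4.21 × (1 + 0.0042×97.9) = 5.941 Ω
P = I²R = (17.1)² × 5.941 = 1740 W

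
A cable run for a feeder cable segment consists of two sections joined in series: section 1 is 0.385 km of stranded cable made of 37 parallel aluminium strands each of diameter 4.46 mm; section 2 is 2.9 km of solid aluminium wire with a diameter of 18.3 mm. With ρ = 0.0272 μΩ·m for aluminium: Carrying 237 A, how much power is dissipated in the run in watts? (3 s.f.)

ρ = 0.0272 μΩ·m = 2.72×10^-8 Ω·m
Section 1: A_strand = π(2.2300e-03)² = 1.562e-05 m²; R₁ = ρL/(N·A_s) = (2.72×10^-8)(385)/(37×1.562e-05) = 0.01812 Ω
Section 2: A = π(d/2)² = π(9.1500e-03 m)² = 2.630e-04 m²
R₂ = (2.72×10^-8)(2900)/(2.630e-04) = 0.2999 Ω
R = R₁ + R₂ = 0.318 Ω
P = I²R = (237)² × 0.318 = 17900 W

17900 W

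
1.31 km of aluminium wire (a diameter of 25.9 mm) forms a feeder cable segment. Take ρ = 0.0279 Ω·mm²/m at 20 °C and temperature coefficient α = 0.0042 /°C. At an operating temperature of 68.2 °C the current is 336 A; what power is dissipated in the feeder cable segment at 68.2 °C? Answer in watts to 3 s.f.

9420 W

ρ = 0.0279 Ω·mm²/m = 2.79×10^-8 Ω·m
A = π(d/2)² = π(1.2950e-02 m)² = 5.269e-04 m²
R₍20₎ = ρL/A = (2.79×10^-8)(1310)/(5.269e-04) = 0.06937 Ω
R₍68.2₎ = R₍20₎(1 + αΔT) = 0.06937 × (1 + 0.0042×48.2) = 0.08342 Ω
P = I²R = (336)² × 0.08342 = 9420 W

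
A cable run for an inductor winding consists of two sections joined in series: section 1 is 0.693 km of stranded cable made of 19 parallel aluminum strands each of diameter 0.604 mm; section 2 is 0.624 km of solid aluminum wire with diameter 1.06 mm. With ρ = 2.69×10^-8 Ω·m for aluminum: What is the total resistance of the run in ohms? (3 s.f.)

Section 1: A_strand = π(3.0200e-04)² = 2.865e-07 m²; R₁ = ρL/(N·A_s) = (2.69×10^-8)(693)/(19×2.865e-07) = 3.424 Ω
Section 2: A = π(d/2)² = π(5.3000e-04 m)² = 8.825e-07 m²
R₂ = (2.69×10^-8)(624)/(8.825e-07) = 19.02 Ω
R = R₁ + R₂ = 22.4 Ω

22.4 Ω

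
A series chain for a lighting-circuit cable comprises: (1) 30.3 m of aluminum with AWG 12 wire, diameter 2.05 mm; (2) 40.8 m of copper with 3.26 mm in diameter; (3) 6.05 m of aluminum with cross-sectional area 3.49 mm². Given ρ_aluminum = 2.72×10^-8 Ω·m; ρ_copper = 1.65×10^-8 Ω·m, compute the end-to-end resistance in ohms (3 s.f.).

0.378 Ω

Seg 1: A = π(2.05/2 mm)² = π(1.0250e-03 m)² = 3.301e-06 m²
R_1 = (2.72×10^-8)(30.3)/(3.301e-06) = 0.2497 Ω
Seg 2: A = π(d/2)² = π(1.6300e-03 m)² = 8.347e-06 m²
R_2 = (1.65×10^-8)(40.8)/(8.347e-06) = 0.08065 Ω
Seg 3: A = 3.49 mm² = 3.490e-06 m²
R_3 = (2.72×10^-8)(6.05)/(3.490e-06) = 0.04715 Ω
R_total = R_1 + R_2 + R_3 = 0.378 Ω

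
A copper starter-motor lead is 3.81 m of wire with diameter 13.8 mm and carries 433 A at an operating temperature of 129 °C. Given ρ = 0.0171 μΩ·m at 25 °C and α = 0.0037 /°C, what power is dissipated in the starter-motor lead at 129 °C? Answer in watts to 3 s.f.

113 W

ρ = 0.0171 μΩ·m = 1.71×10^-8 Ω·m
A = π(d/2)² = π(6.9000e-03 m)² = 1.496e-04 m²
R₍25₎ = ρL/A = (1.71×10^-8)(3.81)/(1.496e-04) = 4.356×10^-4 Ω
R₍129₎ = R₍25₎(1 + αΔT) = 4.356×10^-4 × (1 + 0.0037×104) = 6.032×10^-4 Ω
P = I²R = (433)² × 6.032×10^-4 = 113 W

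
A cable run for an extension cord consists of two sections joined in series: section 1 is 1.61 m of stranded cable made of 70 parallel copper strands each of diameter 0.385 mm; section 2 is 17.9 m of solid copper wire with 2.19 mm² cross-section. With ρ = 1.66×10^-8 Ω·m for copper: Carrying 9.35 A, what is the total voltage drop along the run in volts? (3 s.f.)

1.30 V

Section 1: A_strand = π(1.9250e-04)² = 1.164e-07 m²; R₁ = ρL/(N·A_s) = (1.66×10^-8)(1.61)/(70×1.164e-07) = 0.00328 Ω
Section 2: A = 2.19 mm² = 2.190e-06 m²
R₂ = (1.66×10^-8)(17.9)/(2.190e-06) = 0.1357 Ω
R = R₁ + R₂ = 0.139 Ω
V = IR = 9.35 × 0.139 = 1.30 V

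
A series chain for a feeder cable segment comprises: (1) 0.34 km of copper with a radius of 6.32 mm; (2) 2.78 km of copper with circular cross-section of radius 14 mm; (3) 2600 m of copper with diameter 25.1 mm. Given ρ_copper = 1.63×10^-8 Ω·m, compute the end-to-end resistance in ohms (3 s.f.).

Seg 1: A = πr² = π(6.3200e-03 m)² = 1.255e-04 m²
R_1 = (1.63×10^-8)(340)/(1.255e-04) = 0.04417 Ω
Seg 2: A = πr² = π(1.4000e-02 m)² = 6.158e-04 m²
R_2 = (1.63×10^-8)(2780)/(6.158e-04) = 0.07359 Ω
Seg 3: A = π(d/2)² = π(1.2550e-02 m)² = 4.948e-04 m²
R_3 = (1.63×10^-8)(2600)/(4.948e-04) = 0.08565 Ω
R_total = R_1 + R_2 + R_3 = 0.203 Ω

0.203 Ω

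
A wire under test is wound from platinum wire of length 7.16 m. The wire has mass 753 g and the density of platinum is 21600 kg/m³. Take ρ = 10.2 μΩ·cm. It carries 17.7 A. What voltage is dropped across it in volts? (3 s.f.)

2.65 V

ρ = 10.2 μΩ·cm = 1.02×10^-7 Ω·m
A = m/(density·L) = 0.753/(21600×7.16) = 4.8689e-06 m²
R = ρL/A = (1.02×10^-7)(7.16)/(4.8689e-06) = 0.15 Ω
V = IR = 17.7 × 0.15 = 2.65 V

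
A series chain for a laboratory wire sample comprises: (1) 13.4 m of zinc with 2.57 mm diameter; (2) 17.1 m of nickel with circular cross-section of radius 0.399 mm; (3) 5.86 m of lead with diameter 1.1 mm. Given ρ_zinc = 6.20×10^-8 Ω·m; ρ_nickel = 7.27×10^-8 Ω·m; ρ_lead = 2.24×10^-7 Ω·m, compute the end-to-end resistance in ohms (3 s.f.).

Seg 1: A = π(d/2)² = π(1.2850e-03 m)² = 5.187e-06 m²
R_1 = (6.20×10^-8)(13.4)/(5.187e-06) = 0.1602 Ω
Seg 2: A = πr² = π(3.9900e-04 m)² = 5.001e-07 m²
R_2 = (7.27×10^-8)(17.1)/(5.001e-07) = 2.486 Ω
Seg 3: A = π(d/2)² = π(5.5000e-04 m)² = 9.503e-07 m²
R_3 = (2.24×10^-7)(5.86)/(9.503e-07) = 1.381 Ω
R_total = R_1 + R_2 + R_3 = 4.03 Ω

4.03 Ω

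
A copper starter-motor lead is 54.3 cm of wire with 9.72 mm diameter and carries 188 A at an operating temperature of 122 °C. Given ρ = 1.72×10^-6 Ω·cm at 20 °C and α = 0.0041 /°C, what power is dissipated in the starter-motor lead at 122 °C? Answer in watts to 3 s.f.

6.31 W

ρ = 1.72×10^-6 Ω·cm = 1.72×10^-8 Ω·m
A = π(d/2)² = π(4.8600e-03 m)² = 7.420e-05 m²
R₍20₎ = ρL/A = (1.72×10^-8)(0.543)/(7.420e-05) = 1.259×10^-4 Ω
R₍122₎ = R₍20₎(1 + αΔT) = 1.259×10^-4 × (1 + 0.0041×102) = 1.785×10^-4 Ω
P = I²R = (188)² × 1.785×10^-4 = 6.31 W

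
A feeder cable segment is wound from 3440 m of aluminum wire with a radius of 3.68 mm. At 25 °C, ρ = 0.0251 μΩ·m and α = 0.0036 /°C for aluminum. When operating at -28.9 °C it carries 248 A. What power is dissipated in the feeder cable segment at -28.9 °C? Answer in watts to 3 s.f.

ρ = 0.0251 μΩ·m = 2.51×10^-8 Ω·m
A = πr² = π(3.6800e-03 m)² = 4.254e-05 m²
R₍25₎ = ρL/A = (2.51×10^-8)(3440)/(4.254e-05) = 2.029 Ω
R₍-28.9₎ = R₍25₎(1 + αΔT) = 2.029 × (1 + 0.0036×-53.9) = 1.636 Ω
P = I²R = (248)² × 1.636 = 1.01×10^5 W

1.01×10^5 W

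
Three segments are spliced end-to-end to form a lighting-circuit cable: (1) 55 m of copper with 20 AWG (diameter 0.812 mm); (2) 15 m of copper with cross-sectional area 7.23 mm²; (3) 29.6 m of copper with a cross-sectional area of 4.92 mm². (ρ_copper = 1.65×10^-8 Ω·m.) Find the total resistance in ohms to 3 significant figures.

Seg 1: A = π(0.812/2 mm)² = π(4.0600e-04 m)² = 5.178e-07 m²
R_1 = (1.65×10^-8)(55)/(5.178e-07) = 1.752 Ω
Seg 2: A = 7.23 mm² = 7.230e-06 m²
R_2 = (1.65×10^-8)(15)/(7.230e-06) = 0.03423 Ω
Seg 3: A = 4.92 mm² = 4.920e-06 m²
R_3 = (1.65×10^-8)(29.6)/(4.920e-06) = 0.09927 Ω
R_total = R_1 + R_2 + R_3 = 1.89 Ω

1.89 Ω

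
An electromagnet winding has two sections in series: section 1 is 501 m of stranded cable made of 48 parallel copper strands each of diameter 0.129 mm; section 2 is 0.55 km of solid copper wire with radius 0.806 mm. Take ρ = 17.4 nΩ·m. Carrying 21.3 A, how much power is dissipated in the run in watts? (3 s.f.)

ρ = 17.4 nΩ·m = 1.74×10^-8 Ω·m
Section 1: A_strand = π(6.4500e-05)² = 1.307e-08 m²; R₁ = ρL/(N·A_s) = (1.74×10^-8)(501)/(48×1.307e-08) = 13.9 Ω
Section 2: A = πr² = π(8.0600e-04 m)² = 2.041e-06 m²
R₂ = (1.74×10^-8)(550)/(2.041e-06) = 4.689 Ω
R = R₁ + R₂ = 18.58 Ω
P = I²R = (21.3)² × 18.58 = 8430 W

8430 W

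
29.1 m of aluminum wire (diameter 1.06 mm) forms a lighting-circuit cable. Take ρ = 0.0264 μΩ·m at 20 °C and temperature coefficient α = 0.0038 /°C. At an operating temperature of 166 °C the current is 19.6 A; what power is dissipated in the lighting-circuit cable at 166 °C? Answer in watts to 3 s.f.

520 W

ρ = 0.0264 μΩ·m = 2.64×10^-8 Ω·m
A = π(d/2)² = π(5.3000e-04 m)² = 8.825e-07 m²
R₍20₎ = ρL/A = (2.64×10^-8)(29.1)/(8.825e-07) = 0.8706 Ω
R₍166₎ = R₍20₎(1 + αΔT) = 0.8706 × (1 + 0.0038×146) = 1.354 Ω
P = I²R = (19.6)² × 1.354 = 520 W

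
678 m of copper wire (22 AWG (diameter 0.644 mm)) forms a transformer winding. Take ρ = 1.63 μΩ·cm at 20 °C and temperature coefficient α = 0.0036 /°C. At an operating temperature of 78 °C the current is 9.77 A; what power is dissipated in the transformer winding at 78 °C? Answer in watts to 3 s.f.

ρ = 1.63 μΩ·cm = 1.63×10^-8 Ω·m
A = π(0.644/2 mm)² = π(3.2200e-04 m)² = 3.257e-07 m²
R₍20₎ = ρL/A = (1.63×10^-8)(678)/(3.257e-07) = 33.93 Ω
R₍78₎ = R₍20₎(1 + αΔT) = 33.93 × (1 + 0.0036×58) = 41.01 Ω
P = I²R = (9.77)² × 41.01 = 3910 W

3910 W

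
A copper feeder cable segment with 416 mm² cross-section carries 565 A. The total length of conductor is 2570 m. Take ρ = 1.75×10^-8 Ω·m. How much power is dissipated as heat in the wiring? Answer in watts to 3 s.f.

34500 W

A = 416 mm² = 4.160e-04 m²
R = ρL/A = (1.75×10^-8)(2570)/(4.160e-04) = 0.1081 Ω
P = I²R = (565)² × 0.1081 = 34500 W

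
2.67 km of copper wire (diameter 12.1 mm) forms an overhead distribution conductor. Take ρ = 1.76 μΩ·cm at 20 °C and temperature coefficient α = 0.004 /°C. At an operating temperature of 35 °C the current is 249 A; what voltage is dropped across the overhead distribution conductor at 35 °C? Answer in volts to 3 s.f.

108 V

ρ = 1.76 μΩ·cm = 1.76×10^-8 Ω·m
A = π(d/2)² = π(6.0500e-03 m)² = 1.150e-04 m²
R₍20₎ = ρL/A = (1.76×10^-8)(2670)/(1.150e-04) = 0.4087 Ω
R₍35₎ = R₍20₎(1 + αΔT) = 0.4087 × (1 + 0.004×15) = 0.4332 Ω
V = IR = 249 × 0.4332 = 108 V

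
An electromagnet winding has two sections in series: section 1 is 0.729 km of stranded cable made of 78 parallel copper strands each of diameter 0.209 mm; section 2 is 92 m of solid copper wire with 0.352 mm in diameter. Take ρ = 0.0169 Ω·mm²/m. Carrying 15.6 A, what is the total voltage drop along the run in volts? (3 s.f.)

ρ = 0.0169 Ω·mm²/m = 1.69×10^-8 Ω·m
Section 1: A_strand = π(1.0450e-04)² = 3.431e-08 m²; R₁ = ρL/(N·A_s) = (1.69×10^-8)(729)/(78×3.431e-08) = 4.604 Ω
Section 2: A = π(d/2)² = π(1.7600e-04 m)² = 9.731e-08 m²
R₂ = (1.69×10^-8)(92)/(9.731e-08) = 15.98 Ω
R = R₁ + R₂ = 20.58 Ω
V = IR = 15.6 × 20.58 = 321 V

321 V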